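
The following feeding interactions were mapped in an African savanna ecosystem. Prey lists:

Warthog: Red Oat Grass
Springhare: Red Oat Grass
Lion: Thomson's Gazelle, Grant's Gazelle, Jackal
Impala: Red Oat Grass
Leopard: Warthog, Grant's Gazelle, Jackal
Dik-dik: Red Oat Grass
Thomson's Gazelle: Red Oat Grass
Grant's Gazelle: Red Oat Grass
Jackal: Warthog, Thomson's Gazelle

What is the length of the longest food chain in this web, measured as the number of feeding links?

One longest chain: Red Oat Grass → Warthog → Jackal → Lion.
It has 4 species and 3 links.

3 links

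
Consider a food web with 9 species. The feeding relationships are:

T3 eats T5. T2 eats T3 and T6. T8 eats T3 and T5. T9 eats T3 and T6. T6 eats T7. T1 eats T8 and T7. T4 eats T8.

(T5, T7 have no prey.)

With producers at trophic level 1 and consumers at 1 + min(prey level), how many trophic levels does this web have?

3

Producers (level 1): T5, T7.
Following each consumer down to its lowest-level prey: T7 → T6 → T9 (levels 1 through 3).
All prey of T9 (T6 2, T3 2) are at level 2 or above, so T9 is at level 1 + 2 = 3.
Every consumer has at least one prey at level 2 or below, so none exceeds level 3.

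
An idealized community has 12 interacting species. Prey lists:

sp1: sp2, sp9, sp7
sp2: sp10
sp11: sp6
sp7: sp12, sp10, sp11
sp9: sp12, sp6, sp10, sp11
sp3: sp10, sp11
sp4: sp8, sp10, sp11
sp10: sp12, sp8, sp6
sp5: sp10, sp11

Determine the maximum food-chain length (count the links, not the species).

3 links

One longest chain: sp12 → sp10 → sp9 → sp1.
It has 4 species and 3 links.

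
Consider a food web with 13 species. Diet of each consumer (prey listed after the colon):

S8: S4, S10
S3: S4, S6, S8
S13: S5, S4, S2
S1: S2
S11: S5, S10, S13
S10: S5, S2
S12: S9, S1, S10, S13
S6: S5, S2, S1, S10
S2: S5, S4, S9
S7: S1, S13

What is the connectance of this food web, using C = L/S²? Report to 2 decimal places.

C = 0.16

The web has S = 13 species and L = 27 feeding links.
C = L / S² = 27 / 169 = 0.1598 ≈ 0.16.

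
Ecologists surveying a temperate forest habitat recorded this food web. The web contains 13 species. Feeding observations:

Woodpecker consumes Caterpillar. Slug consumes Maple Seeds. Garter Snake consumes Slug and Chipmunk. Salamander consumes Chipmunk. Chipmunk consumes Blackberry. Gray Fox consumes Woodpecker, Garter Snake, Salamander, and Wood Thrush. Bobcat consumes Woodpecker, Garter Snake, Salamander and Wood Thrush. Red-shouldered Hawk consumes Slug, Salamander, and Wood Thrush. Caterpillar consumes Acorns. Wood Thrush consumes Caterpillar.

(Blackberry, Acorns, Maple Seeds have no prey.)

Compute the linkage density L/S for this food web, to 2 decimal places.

L/S = 1.46

There are L = 19 links among S = 13 species.
L/S = 19/13 = 1.4615 ≈ 1.46.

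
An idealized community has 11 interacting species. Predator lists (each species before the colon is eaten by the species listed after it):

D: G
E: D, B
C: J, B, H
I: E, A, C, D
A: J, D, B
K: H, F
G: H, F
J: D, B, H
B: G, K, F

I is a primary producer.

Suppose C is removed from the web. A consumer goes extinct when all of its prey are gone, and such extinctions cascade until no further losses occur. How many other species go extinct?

Remove C.
Every predator of it retains at least one other prey: J still has A; B still has E, A, J; H still has J, G, K.
No consumer loses all prey, so no secondary extinctions occur.

0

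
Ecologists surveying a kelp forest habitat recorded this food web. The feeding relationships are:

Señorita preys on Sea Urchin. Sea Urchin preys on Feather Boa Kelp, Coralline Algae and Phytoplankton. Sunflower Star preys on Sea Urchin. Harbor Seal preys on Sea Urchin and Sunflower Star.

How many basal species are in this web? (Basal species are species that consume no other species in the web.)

Basal species (no prey listed): Phytoplankton, Coralline Algae, Feather Boa Kelp.
Count: 3.

3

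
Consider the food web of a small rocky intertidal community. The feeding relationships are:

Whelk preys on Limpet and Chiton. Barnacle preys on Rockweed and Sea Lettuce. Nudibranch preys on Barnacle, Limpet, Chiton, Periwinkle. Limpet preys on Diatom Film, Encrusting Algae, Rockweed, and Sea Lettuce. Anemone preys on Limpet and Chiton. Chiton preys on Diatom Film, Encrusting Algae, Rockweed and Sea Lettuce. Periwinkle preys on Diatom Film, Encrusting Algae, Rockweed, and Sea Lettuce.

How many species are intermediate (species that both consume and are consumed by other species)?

Intermediate species (has both prey and predators): Periwinkle, Chiton, Limpet, Barnacle.
Count: 4.

4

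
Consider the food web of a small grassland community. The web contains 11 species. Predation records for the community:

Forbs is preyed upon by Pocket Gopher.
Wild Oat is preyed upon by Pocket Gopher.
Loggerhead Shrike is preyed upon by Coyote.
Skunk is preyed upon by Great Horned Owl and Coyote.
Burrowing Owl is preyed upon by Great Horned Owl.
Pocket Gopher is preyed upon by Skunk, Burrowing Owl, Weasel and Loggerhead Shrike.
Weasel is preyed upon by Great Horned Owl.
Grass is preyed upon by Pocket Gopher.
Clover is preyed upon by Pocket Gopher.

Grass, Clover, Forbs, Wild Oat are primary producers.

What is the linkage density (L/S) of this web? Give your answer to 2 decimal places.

L/S = 1.18

There are L = 13 links among S = 11 species.
L/S = 13/11 = 1.1818 ≈ 1.18.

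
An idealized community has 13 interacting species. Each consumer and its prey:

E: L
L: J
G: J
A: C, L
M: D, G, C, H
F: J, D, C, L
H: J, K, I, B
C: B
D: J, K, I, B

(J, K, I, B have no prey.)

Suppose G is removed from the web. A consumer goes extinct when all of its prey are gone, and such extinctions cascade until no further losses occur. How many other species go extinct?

0

Remove G.
Every predator of it retains at least one other prey: M still has D, C, H.
No consumer loses all prey, so no secondary extinctions occur.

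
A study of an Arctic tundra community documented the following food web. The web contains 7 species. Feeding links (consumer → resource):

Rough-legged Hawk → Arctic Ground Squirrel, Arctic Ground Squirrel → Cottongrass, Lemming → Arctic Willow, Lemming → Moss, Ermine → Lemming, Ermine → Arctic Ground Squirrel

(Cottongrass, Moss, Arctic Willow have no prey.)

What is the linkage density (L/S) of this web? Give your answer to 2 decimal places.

There are L = 6 links among S = 7 species.
L/S = 6/7 = 0.8571 ≈ 0.86.

L/S = 0.86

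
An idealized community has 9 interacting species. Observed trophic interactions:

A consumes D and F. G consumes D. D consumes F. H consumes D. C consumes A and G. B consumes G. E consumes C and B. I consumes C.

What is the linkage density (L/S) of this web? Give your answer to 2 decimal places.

L/S = 1.22

There are L = 11 links among S = 9 species.
L/S = 11/9 = 1.2222 ≈ 1.22.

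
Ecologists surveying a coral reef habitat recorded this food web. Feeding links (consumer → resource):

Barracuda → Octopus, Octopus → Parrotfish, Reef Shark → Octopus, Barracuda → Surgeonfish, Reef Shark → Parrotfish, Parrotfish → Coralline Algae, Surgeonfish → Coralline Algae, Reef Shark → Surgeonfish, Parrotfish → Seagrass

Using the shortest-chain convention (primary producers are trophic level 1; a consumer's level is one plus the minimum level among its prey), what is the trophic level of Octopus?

Seagrass is a producer → level 1.
Parrotfish eats Seagrass → level 2.
Octopus eats Parrotfish → level 3.
No prey of Octopus is below level 2, so 3 is the minimum.

Trophic level 3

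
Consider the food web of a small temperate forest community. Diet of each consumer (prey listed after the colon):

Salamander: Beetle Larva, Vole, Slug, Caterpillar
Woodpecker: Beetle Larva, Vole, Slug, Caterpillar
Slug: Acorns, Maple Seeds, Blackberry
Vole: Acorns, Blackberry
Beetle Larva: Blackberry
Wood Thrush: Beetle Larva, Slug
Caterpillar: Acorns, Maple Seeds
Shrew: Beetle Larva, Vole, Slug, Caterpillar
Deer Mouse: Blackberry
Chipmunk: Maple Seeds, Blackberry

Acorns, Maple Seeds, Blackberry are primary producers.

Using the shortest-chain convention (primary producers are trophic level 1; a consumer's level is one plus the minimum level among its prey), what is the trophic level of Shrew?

Trophic level 3

Blackberry is a producer → level 1.
Beetle Larva eats Blackberry → level 2.
Shrew eats Beetle Larva → level 3.
No prey of Shrew is below level 2, so 3 is the minimum.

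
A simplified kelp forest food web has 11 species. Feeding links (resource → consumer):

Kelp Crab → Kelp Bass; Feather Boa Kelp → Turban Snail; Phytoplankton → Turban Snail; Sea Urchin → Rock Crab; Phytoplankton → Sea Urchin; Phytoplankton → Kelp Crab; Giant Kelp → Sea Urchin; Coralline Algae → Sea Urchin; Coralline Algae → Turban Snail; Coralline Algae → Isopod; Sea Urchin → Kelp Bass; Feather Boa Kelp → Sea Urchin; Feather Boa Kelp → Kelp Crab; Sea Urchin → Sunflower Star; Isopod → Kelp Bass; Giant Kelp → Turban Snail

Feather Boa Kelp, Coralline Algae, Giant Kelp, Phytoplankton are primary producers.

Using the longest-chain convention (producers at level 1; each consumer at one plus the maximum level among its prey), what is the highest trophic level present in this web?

Producers (level 1): Feather Boa Kelp, Coralline Algae, Giant Kelp, Phytoplankton.
Feather Boa Kelp → Sea Urchin → Kelp Bass gives Kelp Bass level 3.
No species has a prey at level 3, so no species reaches level 4.

3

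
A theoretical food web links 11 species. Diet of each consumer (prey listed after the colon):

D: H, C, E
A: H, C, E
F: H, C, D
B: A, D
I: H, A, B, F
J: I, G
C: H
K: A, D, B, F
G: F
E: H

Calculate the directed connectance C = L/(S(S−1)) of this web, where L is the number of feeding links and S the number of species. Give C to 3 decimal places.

The web has S = 11 species and L = 24 feeding links.
C = L / (S(S−1)) = 24 / 110 = 0.2182 ≈ 0.218.

C = 0.218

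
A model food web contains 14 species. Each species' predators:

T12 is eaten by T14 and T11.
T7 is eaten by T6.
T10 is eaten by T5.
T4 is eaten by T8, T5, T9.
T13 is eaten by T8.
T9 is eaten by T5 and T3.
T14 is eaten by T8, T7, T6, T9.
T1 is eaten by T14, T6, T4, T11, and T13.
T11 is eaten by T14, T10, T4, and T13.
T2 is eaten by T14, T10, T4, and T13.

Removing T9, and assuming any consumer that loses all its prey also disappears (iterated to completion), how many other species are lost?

Remove T9.
Round 1: T3 (all prey gone) → extinct.
No further losses. Total secondary extinctions: 1.

1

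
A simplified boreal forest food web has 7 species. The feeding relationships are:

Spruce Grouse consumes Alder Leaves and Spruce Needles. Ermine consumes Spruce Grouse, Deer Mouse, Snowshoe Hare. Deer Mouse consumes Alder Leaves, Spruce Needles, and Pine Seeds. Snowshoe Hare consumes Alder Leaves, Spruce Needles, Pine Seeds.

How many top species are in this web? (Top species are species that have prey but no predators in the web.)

Top species (has prey, but nothing eats it): Ermine.
Count: 1.

1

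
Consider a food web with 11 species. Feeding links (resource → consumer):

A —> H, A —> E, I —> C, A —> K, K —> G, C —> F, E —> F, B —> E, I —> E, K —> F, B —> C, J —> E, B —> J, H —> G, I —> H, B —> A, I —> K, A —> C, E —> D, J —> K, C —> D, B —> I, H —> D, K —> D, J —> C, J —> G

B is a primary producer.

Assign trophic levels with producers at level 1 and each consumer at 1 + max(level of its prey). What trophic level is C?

Trophic level 3

B is a producer → level 1.
J eats B → level 2.
C eats J (level 2); other prey at levels: B 1, I 2, A 2 → level 3.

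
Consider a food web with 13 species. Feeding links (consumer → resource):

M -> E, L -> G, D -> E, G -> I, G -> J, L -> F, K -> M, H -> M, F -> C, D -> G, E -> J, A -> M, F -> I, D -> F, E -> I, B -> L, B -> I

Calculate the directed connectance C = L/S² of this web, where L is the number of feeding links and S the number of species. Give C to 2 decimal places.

C = 0.10

The web has S = 13 species and L = 17 feeding links.
C = L / S² = 17 / 169 = 0.1006 ≈ 0.10.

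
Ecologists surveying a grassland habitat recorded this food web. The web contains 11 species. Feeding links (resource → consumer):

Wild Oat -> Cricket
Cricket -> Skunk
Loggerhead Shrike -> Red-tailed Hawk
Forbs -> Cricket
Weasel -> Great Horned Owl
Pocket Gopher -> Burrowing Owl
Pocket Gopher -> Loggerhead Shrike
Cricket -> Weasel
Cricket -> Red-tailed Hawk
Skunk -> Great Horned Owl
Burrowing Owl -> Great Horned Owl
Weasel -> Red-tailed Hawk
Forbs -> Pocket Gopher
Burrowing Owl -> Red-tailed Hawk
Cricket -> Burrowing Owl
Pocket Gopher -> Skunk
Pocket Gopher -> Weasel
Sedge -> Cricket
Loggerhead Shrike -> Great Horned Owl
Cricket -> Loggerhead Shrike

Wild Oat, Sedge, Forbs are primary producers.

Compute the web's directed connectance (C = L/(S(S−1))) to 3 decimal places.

The web has S = 11 species and L = 20 feeding links.
C = L / (S(S−1)) = 20 / 110 = 0.1818 ≈ 0.182.

C = 0.182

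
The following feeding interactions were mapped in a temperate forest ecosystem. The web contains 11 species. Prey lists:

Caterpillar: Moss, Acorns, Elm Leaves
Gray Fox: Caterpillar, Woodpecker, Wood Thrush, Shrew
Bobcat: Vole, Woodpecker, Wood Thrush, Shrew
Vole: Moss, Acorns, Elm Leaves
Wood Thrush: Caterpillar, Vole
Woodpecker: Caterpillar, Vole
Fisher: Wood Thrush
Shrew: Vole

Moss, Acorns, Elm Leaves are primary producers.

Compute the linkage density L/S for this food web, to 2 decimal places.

L/S = 1.82

There are L = 20 links among S = 11 species.
L/S = 20/11 = 1.8182 ≈ 1.82.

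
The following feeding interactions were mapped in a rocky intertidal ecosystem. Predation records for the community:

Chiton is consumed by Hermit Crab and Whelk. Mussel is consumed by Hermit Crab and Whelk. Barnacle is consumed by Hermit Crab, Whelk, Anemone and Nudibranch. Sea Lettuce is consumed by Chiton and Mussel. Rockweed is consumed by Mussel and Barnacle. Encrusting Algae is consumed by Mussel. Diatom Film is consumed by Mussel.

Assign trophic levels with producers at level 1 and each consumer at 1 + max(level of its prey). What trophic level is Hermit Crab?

Trophic level 3

Rockweed is a producer → level 1.
Barnacle eats Rockweed → level 2.
Hermit Crab eats Barnacle (level 2); other prey at levels: Chiton 2, Mussel 2 → level 3.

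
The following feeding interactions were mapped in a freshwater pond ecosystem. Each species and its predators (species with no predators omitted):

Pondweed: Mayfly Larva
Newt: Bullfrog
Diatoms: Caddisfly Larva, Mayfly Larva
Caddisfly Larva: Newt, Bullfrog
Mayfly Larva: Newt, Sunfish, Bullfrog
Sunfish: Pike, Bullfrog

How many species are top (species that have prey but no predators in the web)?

2

Top species (has prey, but nothing eats it): Pike, Bullfrog.
Count: 2.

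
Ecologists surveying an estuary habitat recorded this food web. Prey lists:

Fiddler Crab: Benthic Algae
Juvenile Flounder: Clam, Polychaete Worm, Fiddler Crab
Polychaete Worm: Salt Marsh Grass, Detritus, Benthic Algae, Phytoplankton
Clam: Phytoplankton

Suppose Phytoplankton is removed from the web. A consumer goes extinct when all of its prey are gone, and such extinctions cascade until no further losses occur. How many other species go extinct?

1

Remove Phytoplankton.
Round 1: Clam (all prey gone) → extinct.
No further losses. Total secondary extinctions: 1.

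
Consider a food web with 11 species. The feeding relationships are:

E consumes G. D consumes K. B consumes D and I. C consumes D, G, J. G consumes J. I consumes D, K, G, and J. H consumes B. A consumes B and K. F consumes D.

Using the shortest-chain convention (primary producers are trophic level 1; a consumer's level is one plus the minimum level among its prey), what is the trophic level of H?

K is a producer → level 1.
D eats K → level 2.
B eats D → level 3.
H eats B → level 4.
No prey of H is below level 3, so 4 is the minimum.

Trophic level 4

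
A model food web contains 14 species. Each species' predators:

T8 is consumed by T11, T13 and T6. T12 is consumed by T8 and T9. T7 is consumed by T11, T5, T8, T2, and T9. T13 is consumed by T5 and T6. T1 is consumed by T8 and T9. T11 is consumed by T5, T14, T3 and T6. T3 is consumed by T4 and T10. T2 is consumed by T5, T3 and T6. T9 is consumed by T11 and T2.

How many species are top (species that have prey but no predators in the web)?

5

Top species (has prey, but nothing eats it): T5, T6, T14, T10, T4.
Count: 5.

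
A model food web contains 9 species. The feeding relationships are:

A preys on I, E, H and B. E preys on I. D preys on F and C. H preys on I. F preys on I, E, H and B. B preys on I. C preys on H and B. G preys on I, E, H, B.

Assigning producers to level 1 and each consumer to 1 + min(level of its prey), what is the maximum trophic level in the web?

3

Producers (level 1): I.
Following each consumer down to its lowest-level prey: I → F → D (levels 1 through 3).
All prey of D (F 2, C 3) are at level 2 or above, so D is at level 1 + 2 = 3.
Every consumer has at least one prey at level 2 or below, so none exceeds level 3.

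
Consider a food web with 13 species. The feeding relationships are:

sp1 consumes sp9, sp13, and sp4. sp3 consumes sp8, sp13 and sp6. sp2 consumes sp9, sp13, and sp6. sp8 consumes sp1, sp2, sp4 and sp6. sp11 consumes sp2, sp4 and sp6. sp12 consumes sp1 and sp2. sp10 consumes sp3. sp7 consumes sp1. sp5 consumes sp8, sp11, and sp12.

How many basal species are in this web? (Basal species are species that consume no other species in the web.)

4

Basal species (no prey listed): sp9, sp13, sp4, sp6.
Count: 4.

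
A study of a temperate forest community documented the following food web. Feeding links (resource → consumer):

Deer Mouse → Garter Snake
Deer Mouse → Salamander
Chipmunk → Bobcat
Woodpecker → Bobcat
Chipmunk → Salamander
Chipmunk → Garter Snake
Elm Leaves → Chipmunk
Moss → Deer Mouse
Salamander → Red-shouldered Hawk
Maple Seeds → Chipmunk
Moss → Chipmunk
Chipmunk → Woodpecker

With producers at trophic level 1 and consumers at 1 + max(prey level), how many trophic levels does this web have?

4

Producers (level 1): Elm Leaves, Moss, Maple Seeds.
Elm Leaves → Chipmunk → Woodpecker → Bobcat gives Bobcat level 4.
No species has a prey at level 4, so no species reaches level 5.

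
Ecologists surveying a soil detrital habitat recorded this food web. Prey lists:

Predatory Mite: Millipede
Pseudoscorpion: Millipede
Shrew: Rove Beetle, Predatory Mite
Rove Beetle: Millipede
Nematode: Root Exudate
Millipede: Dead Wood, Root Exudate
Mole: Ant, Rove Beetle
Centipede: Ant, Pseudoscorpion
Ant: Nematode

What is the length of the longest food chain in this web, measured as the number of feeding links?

One longest chain: Root Exudate → Nematode → Ant → Mole.
It has 4 species and 3 links.

3 links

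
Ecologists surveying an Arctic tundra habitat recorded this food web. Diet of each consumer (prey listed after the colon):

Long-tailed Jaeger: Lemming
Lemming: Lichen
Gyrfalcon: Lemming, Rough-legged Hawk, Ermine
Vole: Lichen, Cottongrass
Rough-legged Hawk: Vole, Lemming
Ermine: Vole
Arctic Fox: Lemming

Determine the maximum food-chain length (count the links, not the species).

One longest chain: Lichen → Vole → Rough-legged Hawk → Gyrfalcon.
It has 4 species and 3 links.

3 links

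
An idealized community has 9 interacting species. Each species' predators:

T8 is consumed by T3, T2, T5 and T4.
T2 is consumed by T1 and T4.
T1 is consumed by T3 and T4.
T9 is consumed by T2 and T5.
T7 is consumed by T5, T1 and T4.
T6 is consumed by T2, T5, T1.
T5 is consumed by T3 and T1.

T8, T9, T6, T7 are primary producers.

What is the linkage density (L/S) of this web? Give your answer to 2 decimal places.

There are L = 18 links among S = 9 species.
L/S = 18/9 = 2.0000 ≈ 2.00.

L/S = 2.00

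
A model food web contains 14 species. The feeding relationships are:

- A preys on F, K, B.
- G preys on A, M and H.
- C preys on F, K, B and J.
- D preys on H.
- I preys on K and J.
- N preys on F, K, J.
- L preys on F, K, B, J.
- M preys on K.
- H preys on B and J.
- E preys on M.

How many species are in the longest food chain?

3 species

One longest chain: B → H → D.
It has 3 species and 2 links.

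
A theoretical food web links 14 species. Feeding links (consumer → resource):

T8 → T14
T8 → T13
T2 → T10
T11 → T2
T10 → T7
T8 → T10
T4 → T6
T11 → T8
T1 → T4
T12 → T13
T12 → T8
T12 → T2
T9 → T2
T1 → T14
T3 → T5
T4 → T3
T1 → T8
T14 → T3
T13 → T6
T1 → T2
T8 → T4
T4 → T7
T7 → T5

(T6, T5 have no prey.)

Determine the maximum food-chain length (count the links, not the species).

One longest chain: T5 → T7 → T10 → T2 → T9.
It has 5 species and 4 links.

4 links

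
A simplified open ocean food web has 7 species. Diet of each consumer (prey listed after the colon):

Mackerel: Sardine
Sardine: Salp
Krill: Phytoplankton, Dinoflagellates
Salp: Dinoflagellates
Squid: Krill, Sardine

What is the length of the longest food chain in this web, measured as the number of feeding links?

3 links

One longest chain: Dinoflagellates → Salp → Sardine → Squid.
It has 4 species and 3 links.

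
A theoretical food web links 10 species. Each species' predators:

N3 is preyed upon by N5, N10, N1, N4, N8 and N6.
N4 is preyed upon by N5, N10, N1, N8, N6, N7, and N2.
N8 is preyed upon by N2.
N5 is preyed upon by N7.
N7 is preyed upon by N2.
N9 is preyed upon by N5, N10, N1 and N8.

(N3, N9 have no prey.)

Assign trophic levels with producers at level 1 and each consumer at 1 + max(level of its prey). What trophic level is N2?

Trophic level 5

N3 is a producer → level 1.
N4 eats N3 → level 2.
N5 eats N4 (level 2); other prey at levels: N3 1, N9 1 → level 3.
N7 eats N5 (level 3); other prey at levels: N4 2 → level 4.
N2 eats N7 (level 4); other prey at levels: N4 2, N8 3 → level 5.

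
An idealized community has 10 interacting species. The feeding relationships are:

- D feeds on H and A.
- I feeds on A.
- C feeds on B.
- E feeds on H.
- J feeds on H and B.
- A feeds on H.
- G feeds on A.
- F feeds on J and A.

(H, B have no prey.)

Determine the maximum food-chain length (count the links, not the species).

One longest chain: H → A → F.
It has 3 species and 2 links.

2 links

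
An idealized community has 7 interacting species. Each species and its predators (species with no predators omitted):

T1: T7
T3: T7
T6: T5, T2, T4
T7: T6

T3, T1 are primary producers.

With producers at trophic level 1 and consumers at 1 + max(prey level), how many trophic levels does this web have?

4

Producers (level 1): T3, T1.
T3 → T7 → T6 → T5 gives T5 level 4.
No species has a prey at level 4, so no species reaches level 5.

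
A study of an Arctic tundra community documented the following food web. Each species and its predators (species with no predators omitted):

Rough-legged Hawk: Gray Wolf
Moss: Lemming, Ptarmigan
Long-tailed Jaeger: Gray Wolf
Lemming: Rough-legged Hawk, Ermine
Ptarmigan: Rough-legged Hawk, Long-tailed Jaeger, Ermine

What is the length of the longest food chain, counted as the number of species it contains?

One longest chain: Moss → Lemming → Rough-legged Hawk → Gray Wolf.
It has 4 species and 3 links.

4 species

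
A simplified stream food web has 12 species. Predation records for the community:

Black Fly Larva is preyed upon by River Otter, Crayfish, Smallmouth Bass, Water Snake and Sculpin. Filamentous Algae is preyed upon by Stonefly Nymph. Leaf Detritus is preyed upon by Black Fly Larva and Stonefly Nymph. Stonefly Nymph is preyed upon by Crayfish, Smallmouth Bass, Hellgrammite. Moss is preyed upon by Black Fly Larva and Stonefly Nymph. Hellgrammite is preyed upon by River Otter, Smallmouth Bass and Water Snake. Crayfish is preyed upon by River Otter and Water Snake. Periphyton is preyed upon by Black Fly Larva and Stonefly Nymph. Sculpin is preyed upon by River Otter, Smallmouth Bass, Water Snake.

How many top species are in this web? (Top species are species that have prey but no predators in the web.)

3

Top species (has prey, but nothing eats it): Water Snake, Smallmouth Bass, River Otter.
Count: 3.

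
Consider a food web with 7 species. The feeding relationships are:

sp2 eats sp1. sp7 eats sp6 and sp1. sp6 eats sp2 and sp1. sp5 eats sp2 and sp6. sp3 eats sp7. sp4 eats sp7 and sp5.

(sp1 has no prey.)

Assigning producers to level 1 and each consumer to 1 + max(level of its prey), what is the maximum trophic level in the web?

5

Producers (level 1): sp1.
sp1 → sp2 → sp6 → sp7 → sp3 gives sp3 level 5.
No species has a prey at level 5, so no species reaches level 6.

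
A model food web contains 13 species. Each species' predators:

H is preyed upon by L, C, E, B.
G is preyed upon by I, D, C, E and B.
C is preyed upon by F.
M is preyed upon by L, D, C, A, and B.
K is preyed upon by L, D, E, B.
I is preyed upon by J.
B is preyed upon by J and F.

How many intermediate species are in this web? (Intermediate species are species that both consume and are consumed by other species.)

Intermediate species (has both prey and predators): C, I, B.
Count: 3.

3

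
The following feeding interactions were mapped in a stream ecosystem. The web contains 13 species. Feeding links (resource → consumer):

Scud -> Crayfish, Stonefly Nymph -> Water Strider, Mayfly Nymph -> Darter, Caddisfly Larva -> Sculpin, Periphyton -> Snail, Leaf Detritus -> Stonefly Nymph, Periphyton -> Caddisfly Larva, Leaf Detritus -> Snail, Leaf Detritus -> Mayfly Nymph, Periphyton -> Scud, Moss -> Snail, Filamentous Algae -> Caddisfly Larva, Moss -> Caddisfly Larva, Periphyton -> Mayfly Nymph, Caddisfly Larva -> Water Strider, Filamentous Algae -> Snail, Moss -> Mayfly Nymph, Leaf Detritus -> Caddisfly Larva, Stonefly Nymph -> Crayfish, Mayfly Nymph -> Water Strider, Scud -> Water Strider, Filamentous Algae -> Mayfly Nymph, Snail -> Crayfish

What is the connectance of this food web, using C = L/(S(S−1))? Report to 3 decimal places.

C = 0.147

The web has S = 13 species and L = 23 feeding links.
C = L / (S(S−1)) = 23 / 156 = 0.1474 ≈ 0.147.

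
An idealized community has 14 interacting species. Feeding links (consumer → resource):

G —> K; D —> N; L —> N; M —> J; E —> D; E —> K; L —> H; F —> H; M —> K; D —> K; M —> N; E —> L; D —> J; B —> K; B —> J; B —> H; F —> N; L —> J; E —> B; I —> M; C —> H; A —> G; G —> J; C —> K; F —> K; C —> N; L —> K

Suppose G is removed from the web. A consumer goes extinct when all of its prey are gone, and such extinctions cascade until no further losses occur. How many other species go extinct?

Remove G.
Round 1: A (all prey gone) → extinct.
No further losses. Total secondary extinctions: 1.

1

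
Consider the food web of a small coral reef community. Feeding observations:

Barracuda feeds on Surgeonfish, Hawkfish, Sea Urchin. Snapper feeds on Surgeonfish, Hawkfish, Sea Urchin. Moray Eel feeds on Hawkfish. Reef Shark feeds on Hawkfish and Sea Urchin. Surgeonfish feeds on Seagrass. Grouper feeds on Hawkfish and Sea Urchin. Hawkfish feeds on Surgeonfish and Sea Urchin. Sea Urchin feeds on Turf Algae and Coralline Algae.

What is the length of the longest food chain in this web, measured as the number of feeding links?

3 links

One longest chain: Seagrass → Surgeonfish → Hawkfish → Snapper.
It has 4 species and 3 links.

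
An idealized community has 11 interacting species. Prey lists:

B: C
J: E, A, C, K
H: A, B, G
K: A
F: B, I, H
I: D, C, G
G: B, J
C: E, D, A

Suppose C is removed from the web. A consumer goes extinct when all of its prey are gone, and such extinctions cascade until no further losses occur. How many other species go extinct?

Remove C.
Round 1: B (all prey gone) → extinct.
No further losses. Total secondary extinctions: 1.

1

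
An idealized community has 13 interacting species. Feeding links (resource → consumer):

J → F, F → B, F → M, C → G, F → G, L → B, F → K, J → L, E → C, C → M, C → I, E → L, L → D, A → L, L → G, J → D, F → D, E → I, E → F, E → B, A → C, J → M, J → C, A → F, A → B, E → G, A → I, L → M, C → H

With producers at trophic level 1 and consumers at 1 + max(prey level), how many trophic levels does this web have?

Producers (level 1): J, E, A.
J → C → M gives M level 3.
No species has a prey at level 3, so no species reaches level 4.

3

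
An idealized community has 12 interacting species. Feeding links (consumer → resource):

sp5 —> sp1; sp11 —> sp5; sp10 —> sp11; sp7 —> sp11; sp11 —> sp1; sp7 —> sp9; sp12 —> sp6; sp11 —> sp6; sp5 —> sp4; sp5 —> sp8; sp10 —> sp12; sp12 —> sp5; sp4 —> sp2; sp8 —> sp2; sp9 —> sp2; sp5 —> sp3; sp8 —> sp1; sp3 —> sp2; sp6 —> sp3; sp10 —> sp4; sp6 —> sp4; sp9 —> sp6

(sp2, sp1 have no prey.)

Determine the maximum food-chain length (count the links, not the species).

4 links

One longest chain: sp2 → sp3 → sp6 → sp12 → sp10.
It has 5 species and 4 links.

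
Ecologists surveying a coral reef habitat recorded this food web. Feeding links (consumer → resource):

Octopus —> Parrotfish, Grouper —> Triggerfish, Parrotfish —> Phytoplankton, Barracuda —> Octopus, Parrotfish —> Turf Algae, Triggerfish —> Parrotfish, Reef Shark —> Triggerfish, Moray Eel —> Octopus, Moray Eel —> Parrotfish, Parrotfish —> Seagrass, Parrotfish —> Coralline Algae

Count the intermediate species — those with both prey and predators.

3

Intermediate species (has both prey and predators): Parrotfish, Triggerfish, Octopus.
Count: 3.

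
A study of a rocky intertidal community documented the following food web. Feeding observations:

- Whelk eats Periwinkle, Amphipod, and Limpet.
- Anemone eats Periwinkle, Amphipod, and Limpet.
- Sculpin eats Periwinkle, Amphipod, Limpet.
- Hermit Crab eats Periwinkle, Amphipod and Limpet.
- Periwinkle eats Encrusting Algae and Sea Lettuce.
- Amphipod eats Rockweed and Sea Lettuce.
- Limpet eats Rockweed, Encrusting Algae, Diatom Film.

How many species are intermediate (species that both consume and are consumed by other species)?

Intermediate species (has both prey and predators): Periwinkle, Amphipod, Limpet.
Count: 3.

3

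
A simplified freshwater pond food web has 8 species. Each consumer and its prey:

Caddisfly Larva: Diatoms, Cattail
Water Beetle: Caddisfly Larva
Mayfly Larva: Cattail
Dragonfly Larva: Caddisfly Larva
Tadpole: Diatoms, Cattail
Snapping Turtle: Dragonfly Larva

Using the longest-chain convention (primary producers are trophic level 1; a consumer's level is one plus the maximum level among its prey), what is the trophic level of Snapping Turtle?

Trophic level 4

Diatoms is a producer → level 1.
Caddisfly Larva eats Diatoms (level 1); other prey at levels: Cattail 1 → level 2.
Dragonfly Larva eats Caddisfly Larva → level 3.
Snapping Turtle eats Dragonfly Larva → level 4.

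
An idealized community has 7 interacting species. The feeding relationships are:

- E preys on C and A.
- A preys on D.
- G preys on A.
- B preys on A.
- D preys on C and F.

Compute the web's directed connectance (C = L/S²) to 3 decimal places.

The web has S = 7 species and L = 7 feeding links.
C = L / S² = 7 / 49 = 0.1429 ≈ 0.143.

C = 0.143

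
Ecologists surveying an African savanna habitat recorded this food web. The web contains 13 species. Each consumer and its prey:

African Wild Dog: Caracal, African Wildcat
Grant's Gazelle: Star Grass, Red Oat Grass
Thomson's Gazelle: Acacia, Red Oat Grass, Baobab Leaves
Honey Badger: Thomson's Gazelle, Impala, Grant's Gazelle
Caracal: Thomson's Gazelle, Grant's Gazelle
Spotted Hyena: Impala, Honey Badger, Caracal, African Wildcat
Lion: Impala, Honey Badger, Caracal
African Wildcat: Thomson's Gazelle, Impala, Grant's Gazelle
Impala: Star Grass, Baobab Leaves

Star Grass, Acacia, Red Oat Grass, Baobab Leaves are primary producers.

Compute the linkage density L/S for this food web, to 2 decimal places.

L/S = 1.85

There are L = 24 links among S = 13 species.
L/S = 24/13 = 1.8462 ≈ 1.85.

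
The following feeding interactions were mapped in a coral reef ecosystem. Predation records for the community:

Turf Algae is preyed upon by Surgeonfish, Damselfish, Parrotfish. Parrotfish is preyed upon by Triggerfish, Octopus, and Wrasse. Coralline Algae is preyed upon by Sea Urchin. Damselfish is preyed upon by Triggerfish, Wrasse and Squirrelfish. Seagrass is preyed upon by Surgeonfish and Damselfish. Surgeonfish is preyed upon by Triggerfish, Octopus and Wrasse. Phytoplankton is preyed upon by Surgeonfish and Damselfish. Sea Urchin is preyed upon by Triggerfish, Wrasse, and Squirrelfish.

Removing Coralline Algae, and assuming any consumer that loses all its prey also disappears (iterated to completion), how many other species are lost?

1

Remove Coralline Algae.
Round 1: Sea Urchin (all prey gone) → extinct.
No further losses. Total secondary extinctions: 1.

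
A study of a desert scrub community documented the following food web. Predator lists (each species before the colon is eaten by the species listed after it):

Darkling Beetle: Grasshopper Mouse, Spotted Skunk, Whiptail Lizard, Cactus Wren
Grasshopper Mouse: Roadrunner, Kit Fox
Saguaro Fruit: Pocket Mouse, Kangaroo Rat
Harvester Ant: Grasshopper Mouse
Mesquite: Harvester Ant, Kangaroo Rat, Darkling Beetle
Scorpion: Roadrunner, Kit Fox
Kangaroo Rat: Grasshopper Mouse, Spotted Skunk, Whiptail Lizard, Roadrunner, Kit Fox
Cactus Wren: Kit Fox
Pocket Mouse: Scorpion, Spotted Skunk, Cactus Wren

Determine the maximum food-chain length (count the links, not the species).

One longest chain: Mesquite → Harvester Ant → Grasshopper Mouse → Roadrunner.
It has 4 species and 3 links.

3 links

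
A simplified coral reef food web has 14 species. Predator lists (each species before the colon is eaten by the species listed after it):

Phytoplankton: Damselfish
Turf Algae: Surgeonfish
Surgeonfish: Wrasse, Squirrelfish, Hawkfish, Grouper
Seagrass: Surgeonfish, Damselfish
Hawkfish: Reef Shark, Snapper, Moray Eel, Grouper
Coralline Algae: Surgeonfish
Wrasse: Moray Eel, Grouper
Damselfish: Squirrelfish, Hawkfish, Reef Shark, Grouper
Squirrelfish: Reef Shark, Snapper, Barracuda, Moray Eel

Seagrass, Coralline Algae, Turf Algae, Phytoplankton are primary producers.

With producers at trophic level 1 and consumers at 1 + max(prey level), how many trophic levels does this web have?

Producers (level 1): Seagrass, Coralline Algae, Turf Algae, Phytoplankton.
Seagrass → Surgeonfish → Hawkfish → Snapper gives Snapper level 4.
No species has a prey at level 4, so no species reaches level 5.

4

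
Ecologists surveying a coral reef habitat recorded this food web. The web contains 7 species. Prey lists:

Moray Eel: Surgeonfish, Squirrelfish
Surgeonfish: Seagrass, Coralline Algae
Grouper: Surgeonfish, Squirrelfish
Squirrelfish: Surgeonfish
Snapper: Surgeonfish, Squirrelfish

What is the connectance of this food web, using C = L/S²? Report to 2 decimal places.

C = 0.18

The web has S = 7 species and L = 9 feeding links.
C = L / S² = 9 / 49 = 0.1837 ≈ 0.18.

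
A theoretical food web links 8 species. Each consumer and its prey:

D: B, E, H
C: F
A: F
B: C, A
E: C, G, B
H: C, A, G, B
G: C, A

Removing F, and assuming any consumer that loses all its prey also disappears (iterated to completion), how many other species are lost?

7

Remove F.
Round 1: C (all prey gone), A (all prey gone) → extinct.
Round 2: G (all prey gone), B (all prey gone) → extinct.
Round 3: E (all prey gone), H (all prey gone) → extinct.
Round 4: D (all prey gone) → extinct.
No further losses. Total secondary extinctions: 7.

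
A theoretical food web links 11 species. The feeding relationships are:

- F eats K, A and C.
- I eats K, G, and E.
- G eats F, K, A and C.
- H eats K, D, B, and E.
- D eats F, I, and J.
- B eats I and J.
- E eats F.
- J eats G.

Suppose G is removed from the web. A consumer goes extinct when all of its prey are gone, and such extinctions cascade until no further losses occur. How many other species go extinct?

1

Remove G.
Round 1: J (all prey gone) → extinct.
No further losses. Total secondary extinctions: 1.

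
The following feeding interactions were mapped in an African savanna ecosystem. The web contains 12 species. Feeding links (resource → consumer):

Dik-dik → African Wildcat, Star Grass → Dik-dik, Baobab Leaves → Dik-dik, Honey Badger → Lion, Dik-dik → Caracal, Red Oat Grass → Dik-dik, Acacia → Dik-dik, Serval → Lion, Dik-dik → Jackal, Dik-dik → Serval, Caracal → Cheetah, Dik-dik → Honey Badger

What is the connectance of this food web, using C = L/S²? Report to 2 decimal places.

The web has S = 12 species and L = 12 feeding links.
C = L / S² = 12 / 144 = 0.0833 ≈ 0.08.

C = 0.08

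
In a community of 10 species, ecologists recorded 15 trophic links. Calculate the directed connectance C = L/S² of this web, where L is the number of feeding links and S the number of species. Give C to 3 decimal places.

C = 0.150

The web has S = 10 species and L = 15 feeding links.
C = L / S² = 15 / 100 = 0.1500 ≈ 0.150.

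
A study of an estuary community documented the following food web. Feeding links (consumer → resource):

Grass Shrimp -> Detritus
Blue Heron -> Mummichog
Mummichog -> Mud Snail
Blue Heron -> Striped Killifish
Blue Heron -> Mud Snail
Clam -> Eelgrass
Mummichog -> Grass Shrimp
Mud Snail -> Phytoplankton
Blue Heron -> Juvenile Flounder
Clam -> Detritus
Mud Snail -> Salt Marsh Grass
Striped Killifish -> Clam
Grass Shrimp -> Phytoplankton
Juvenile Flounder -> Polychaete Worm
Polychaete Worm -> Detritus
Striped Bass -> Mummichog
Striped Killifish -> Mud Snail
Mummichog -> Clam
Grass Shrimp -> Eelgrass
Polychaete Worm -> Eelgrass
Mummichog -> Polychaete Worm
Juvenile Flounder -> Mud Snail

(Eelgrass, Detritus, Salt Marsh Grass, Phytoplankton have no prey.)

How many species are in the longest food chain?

4 species

One longest chain: Eelgrass → Clam → Mummichog → Striped Bass.
It has 4 species and 3 links.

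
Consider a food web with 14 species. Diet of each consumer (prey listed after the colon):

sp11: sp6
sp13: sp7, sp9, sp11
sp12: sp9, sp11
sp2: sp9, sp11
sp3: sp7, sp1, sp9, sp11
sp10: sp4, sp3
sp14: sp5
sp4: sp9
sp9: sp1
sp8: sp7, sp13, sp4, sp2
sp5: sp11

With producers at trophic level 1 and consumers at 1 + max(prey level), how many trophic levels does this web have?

4

Producers (level 1): sp7, sp1, sp6.
sp1 → sp9 → sp2 → sp8 gives sp8 level 4.
No species has a prey at level 4, so no species reaches level 5.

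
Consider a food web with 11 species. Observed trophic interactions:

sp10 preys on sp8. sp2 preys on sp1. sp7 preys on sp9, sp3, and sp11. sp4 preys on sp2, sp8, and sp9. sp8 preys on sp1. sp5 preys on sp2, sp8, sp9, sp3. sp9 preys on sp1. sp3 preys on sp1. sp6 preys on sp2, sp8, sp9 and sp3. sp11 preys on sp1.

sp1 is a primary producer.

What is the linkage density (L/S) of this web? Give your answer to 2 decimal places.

L/S = 1.82

There are L = 20 links among S = 11 species.
L/S = 20/11 = 1.8182 ≈ 1.82.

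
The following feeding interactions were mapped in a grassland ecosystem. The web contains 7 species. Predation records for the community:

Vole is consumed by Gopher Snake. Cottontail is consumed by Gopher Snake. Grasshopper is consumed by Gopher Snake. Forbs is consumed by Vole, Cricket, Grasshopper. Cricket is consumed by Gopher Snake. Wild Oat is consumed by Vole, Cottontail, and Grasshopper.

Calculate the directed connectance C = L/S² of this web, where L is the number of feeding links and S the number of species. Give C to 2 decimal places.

The web has S = 7 species and L = 10 feeding links.
C = L / S² = 10 / 49 = 0.2041 ≈ 0.20.

C = 0.20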